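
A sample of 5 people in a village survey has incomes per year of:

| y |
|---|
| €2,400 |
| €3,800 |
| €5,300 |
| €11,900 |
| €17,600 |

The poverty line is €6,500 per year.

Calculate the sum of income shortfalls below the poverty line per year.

Poor units: €2,400, €3,800, €5,300 (q = 3 of N = 5).
Individual gaps: 6500−2400 = 4100; 6500−3800 = 2700; 6500−5300 = 1200.
Aggregate gap = €8,000.

€8,000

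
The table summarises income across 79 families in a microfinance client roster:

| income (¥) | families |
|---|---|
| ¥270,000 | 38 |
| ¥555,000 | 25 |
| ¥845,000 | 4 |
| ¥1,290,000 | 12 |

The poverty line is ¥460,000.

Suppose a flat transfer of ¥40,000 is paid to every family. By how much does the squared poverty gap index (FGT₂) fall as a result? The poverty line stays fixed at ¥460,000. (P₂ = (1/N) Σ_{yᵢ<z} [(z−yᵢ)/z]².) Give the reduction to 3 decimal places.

Before: below the line — 38×¥270,000; squared poverty gap index (FGT₂) = 0.08206.
After the ¥40,000 transfer: below the line — 38×¥310,000; squared poverty gap index (FGT₂) = 0.05115.
Reduction = 0.08206 − 0.05115 = 0.031.

0.031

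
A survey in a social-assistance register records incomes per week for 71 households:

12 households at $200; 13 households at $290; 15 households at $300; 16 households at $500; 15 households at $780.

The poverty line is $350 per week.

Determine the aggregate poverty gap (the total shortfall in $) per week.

Below z: 12×$200, 13×$290, 15×$300 (q = 40 of N = 71).
Individual gaps: 12×(350−200) = 1800; 13×(350−290) = 780; 15×(350−300) = 750.
Aggregate gap = $3,330.

$3,330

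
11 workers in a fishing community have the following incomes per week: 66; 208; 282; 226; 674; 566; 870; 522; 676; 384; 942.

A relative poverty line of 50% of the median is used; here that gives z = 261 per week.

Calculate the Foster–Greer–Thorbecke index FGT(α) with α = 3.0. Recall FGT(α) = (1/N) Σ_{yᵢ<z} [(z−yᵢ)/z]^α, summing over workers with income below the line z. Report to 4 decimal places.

0.0389

Below z: 66, 208, 226 (q = 3 of N = 11).
Normalized shortfalls: (261−66)/261 = 0.7471; (261−208)/261 = 0.2031; (261−226)/261 = 0.1341.
Raised to α = 3.0: 0.41704; 0.00837; 0.00241.
Sum = 0.427829; FGT(3.0) = 0.427829 / 11 = 0.0389.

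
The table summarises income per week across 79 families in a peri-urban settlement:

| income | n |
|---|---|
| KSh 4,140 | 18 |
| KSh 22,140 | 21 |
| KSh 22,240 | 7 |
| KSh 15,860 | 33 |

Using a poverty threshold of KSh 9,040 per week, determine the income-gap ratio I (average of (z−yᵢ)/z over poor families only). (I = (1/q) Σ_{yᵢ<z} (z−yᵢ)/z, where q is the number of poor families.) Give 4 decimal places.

Poor units: 18×KSh 4,140 (q = 18 of N = 79).
Shortfall ratios (z−y)/z: 0.5420 (×18); sum = 9.756637.
I averages over the q = 18 poor units only: 9.756637 / 18 = 0.5420.

0.5420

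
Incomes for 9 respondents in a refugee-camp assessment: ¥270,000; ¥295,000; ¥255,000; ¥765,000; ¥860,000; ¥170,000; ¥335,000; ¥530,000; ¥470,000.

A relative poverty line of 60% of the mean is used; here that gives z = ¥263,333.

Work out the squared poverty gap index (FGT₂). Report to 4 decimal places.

0.0141

Incomes under z: ¥170,000, ¥255,000 (q = 2 of N = 9).
Relative gaps: (263333−170000)/263333 = 0.3544; (263333−255000)/263333 = 0.0316.
Squared: 0.1256; 0.0010.
Sum = 0.126622; P₂ = 0.126622 / 9 = 0.0141.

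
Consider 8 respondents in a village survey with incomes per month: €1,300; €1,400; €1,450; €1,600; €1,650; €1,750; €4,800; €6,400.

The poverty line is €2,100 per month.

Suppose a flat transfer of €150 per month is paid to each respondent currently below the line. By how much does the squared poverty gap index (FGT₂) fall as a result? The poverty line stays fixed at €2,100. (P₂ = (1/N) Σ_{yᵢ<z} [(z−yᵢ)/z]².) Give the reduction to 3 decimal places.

0.026

Before: below the line — €1,300, €1,400, €1,450, €1,600, €1,650, €1,750; squared poverty gap index (FGT₂) = 0.06030.
After the €150 transfer: below the line — €1,450, €1,550, €1,600, €1,750, €1,800, €1,900; squared poverty gap index (FGT₂) = 0.03479.
Reduction = 0.06030 − 0.03479 = 0.026.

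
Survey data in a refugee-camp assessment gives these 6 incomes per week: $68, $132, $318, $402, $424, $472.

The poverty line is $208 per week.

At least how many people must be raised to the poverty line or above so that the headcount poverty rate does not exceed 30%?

1

Currently q = 2 of N = 6 are below the line (H = 0.333).
A headcount ratio of at most 30% allows at most ⌊0.30 × 6⌋ = 1 poor people.
So at least 2 − 1 = 1 must be lifted.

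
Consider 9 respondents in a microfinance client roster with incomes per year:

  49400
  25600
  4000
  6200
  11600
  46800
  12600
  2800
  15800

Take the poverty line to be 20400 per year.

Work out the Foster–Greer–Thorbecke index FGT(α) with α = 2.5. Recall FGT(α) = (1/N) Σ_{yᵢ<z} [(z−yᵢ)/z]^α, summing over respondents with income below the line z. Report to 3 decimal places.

0.212

Below z: 2800, 4000, 6200, 11600, 12600, 15800 (q = 6 of N = 9).
Gap ratios (z−y)/z: (20400−2800)/20400 = 0.8627; (20400−4000)/20400 = 0.8039; (20400−6200)/20400 = 0.6961; (20400−11600)/20400 = 0.4314; (20400−12600)/20400 = 0.3824; (20400−15800)/20400 = 0.2255.
Raised to α = 2.5: 0.69136; 0.57947; 0.40425; 0.12222; 0.09040; 0.02414.
Sum = 1.911843; FGT(2.5) = 1.911843 / 9 = 0.212.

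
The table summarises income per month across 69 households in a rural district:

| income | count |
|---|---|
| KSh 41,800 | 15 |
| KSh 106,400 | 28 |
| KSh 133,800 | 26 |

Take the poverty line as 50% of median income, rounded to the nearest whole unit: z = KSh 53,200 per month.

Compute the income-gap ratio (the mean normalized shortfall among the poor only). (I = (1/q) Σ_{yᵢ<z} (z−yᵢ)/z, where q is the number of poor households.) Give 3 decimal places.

0.214

Incomes under z: 15×KSh 41,800 (q = 15 of N = 69).
Relative gaps: 0.2143 (×15); sum = 3.214286.
The income-gap ratio divides by q (the poor only): 3.214286 / 15 = 0.214.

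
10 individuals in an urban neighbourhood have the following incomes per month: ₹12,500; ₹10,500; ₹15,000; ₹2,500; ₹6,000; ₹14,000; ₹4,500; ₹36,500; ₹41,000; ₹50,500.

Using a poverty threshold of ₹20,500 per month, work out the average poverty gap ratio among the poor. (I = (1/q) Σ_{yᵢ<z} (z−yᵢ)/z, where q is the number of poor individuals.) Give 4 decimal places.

0.5470

Poor units: ₹2,500, ₹4,500, ₹6,000, ₹10,500, ₹12,500, ₹14,000, ₹15,000 (q = 7 of N = 10).
Relative gaps: 0.8780, 0.7805, 0.7073, 0.4878, 0.3902, 0.3171, 0.2683; sum = 3.829268.
I averages over the q = 7 poor units only: 3.829268 / 7 = 0.5470.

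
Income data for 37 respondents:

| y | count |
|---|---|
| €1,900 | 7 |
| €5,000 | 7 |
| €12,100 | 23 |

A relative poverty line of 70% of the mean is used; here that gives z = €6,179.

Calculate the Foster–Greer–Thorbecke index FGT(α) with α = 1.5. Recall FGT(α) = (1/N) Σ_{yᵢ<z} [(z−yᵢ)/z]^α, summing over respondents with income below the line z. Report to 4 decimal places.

Below the line: 7×€1,900, 7×€5,000 (q = 14 of N = 37).
Normalized shortfalls: (6179−1900)/6179 = 0.6925 (×7); (6179−5000)/6179 = 0.1908 (×7).
Raised to α = 1.5: 0.57628 (×7); 0.08335 (×7).
Sum = 4.617418; FGT(1.5) = 4.617418 / 37 = 0.1248.

0.1248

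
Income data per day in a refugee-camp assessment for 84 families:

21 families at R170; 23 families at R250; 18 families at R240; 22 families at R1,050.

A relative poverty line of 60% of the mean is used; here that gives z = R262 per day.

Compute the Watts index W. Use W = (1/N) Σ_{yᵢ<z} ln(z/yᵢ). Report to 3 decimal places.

Below z: 21×R170, 18×R240, 23×R250 (q = 62 of N = 84).
Log gaps: ln(262/170) = 0.4325 (×21); ln(262/240) = 0.0877 (×18); ln(262/250) = 0.0469 (×23).
W = 11.740490 / 84 = 0.140.

0.140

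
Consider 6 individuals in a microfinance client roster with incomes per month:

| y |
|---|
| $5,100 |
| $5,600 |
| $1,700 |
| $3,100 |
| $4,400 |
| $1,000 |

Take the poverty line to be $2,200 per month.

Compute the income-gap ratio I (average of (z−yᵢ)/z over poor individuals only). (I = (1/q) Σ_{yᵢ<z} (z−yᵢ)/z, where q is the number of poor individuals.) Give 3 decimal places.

0.386

Incomes under z: $1,000, $1,700 (q = 2 of N = 6).
Shortfall ratios (z−y)/z: 0.5455, 0.2273; sum = 0.772727.
I averages over the q = 2 poor units only: 0.772727 / 2 = 0.386.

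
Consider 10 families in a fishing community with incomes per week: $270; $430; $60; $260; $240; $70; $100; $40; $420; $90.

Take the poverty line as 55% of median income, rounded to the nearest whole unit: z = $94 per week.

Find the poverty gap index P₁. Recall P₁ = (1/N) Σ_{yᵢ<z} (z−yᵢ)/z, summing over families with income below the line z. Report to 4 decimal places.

0.1234

Below the line: $40, $60, $70, $90 (q = 4 of N = 10).
Normalized shortfalls: (94−40)/94 = 0.5745; (94−60)/94 = 0.3617; (94−70)/94 = 0.2553; (94−90)/94 = 0.0426.
Sum of shortfalls = 1.234043; P₁ averages over all N: 1.234043 / 10 = 0.1234.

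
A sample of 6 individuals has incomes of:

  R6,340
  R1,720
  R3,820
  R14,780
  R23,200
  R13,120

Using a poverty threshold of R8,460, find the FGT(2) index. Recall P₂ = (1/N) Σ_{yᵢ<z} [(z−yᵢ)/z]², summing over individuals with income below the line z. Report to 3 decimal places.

0.166

Below the line: R1,720, R3,820, R6,340 (q = 3 of N = 6).
Normalized shortfalls: (8460−1720)/8460 = 0.7967; (8460−3820)/8460 = 0.5485; (8460−6340)/8460 = 0.2506.
Squared: 0.6347; 0.3008; 0.0628.
Sum = 0.998323; P₂ = 0.998323 / 6 = 0.166.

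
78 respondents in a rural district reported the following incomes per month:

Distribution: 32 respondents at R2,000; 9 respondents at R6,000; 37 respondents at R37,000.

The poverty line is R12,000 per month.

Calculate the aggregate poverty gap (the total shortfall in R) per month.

R374,000

Below z: 32×R2,000, 9×R6,000 (q = 41 of N = 78).
Individual gaps: 32×(12000−2000) = 320000; 9×(12000−6000) = 54000.
Aggregate gap = R374,000.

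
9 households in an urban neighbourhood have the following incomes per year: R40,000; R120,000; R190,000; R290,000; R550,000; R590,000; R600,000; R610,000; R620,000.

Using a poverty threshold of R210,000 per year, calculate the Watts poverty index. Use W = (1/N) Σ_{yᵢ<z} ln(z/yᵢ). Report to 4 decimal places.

0.2575

Below the line: R40,000, R120,000, R190,000 (q = 3 of N = 9).
ln(z/y) terms: ln(210000/40000) = 1.6582; ln(210000/120000) = 0.5596; ln(210000/190000) = 0.1001.
W = 2.317927 / 9 = 0.2575.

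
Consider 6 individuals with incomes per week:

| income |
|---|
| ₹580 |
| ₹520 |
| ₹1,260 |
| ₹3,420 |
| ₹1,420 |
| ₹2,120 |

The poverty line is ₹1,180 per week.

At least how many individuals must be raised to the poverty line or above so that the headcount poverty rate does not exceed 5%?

Currently q = 2 of N = 6 are below the line (H = 0.333).
A headcount ratio of at most 5% allows at most ⌊0.05 × 6⌋ = 0 poor individuals.
So at least 2 − 0 = 2 must be lifted.

2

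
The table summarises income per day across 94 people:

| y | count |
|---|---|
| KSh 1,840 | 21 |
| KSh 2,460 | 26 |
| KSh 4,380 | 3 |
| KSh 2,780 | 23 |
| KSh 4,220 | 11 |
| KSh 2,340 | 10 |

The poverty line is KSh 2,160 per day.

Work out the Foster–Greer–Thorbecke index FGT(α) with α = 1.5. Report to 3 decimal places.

Incomes under z: 21×KSh 1,840 (q = 21 of N = 94).
Normalized shortfalls: (2160−1840)/2160 = 0.1481 (×21).
Raised to α = 1.5: 0.05702 (×21).
Sum = 1.197467; FGT(1.5) = 1.197467 / 94 = 0.013.

0.013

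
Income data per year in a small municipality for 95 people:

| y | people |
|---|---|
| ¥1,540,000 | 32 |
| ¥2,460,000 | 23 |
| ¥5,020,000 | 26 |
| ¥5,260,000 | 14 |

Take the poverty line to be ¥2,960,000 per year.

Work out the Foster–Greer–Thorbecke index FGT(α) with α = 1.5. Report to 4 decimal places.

0.1287

Poor units: 32×¥1,540,000, 23×¥2,460,000 (q = 55 of N = 95).
Gap ratios (z−y)/z: (2960000−1540000)/2960000 = 0.4797 (×32); (2960000−2460000)/2960000 = 0.1689 (×23).
Raised to α = 1.5: 0.33227 (×32); 0.06943 (×23).
Sum = 12.229514; FGT(1.5) = 12.229514 / 95 = 0.1287.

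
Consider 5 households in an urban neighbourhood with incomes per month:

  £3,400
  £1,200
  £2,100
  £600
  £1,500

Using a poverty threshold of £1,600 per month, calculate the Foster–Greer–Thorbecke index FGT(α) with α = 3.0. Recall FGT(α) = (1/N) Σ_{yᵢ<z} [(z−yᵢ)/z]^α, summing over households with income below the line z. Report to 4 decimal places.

0.0520

Poor units: £600, £1,200, £1,500 (q = 3 of N = 5).
Shortfall ratios: (1600−600)/1600 = 0.6250; (1600−1200)/1600 = 0.2500; (1600−1500)/1600 = 0.0625.
Raised to α = 3.0: 0.24414; 0.01562; 0.00024.
Sum = 0.260010; FGT(3.0) = 0.260010 / 5 = 0.0520.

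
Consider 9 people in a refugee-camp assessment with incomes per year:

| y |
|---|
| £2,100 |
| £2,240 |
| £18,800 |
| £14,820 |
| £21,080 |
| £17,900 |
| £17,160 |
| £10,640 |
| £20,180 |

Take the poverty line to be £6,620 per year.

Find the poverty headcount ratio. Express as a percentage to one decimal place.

22.2%

2 of the 9 people have income below £6,620.
H = 2/9 = 22.2%.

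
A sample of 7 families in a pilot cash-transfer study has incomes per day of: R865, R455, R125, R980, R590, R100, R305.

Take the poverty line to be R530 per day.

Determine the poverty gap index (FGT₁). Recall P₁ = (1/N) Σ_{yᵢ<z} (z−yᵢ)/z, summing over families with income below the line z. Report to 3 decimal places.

0.306

Below the line: R100, R125, R305, R455 (q = 4 of N = 7).
Shortfall ratios: (530−100)/530 = 0.8113; (530−125)/530 = 0.7642; (530−305)/530 = 0.4245; (530−455)/530 = 0.1415.
Sum of shortfalls = 2.141509; P₁ averages over all N: 2.141509 / 7 = 0.306.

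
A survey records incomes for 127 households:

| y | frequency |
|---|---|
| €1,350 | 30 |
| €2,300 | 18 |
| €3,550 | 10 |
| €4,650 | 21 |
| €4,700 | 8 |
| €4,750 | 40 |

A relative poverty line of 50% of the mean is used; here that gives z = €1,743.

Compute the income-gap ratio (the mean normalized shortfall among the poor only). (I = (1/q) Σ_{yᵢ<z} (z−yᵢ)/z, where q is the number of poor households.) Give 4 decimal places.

0.2255

Below the line: 30×€1,350 (q = 30 of N = 127).
Relative gaps: 0.2255 (×30); sum = 6.764200.
I averages over the q = 30 poor units only: 6.764200 / 30 = 0.2255.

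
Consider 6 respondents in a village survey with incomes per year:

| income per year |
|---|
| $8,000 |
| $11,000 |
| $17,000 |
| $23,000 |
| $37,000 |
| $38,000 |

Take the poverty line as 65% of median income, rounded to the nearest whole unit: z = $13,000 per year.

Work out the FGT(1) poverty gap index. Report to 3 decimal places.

Below the line: $8,000, $11,000 (q = 2 of N = 6).
Shortfall ratios: (13000−8000)/13000 = 0.3846; (13000−11000)/13000 = 0.1538.
Sum of shortfalls = 0.538462; P₁ averages over all N: 0.538462 / 6 = 0.090.

0.090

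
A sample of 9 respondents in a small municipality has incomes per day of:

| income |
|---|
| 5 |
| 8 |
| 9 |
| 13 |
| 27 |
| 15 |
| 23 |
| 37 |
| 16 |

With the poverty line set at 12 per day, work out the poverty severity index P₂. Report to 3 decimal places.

0.057

Below z: 5, 8, 9 (q = 3 of N = 9).
Gap ratios (z−y)/z: (12−5)/12 = 0.5833; (12−8)/12 = 0.3333; (12−9)/12 = 0.2500.
Squared: 0.3403; 0.1111; 0.0625.
Sum = 0.513889; P₂ = 0.513889 / 9 = 0.057.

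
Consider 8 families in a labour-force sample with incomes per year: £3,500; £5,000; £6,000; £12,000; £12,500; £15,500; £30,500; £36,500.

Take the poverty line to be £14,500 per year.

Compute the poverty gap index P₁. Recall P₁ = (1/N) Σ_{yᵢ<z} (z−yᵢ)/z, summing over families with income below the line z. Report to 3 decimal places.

0.289

Below z: £3,500, £5,000, £6,000, £12,000, £12,500 (q = 5 of N = 8).
Gap ratios (z−y)/z: (14500−3500)/14500 = 0.7586; (14500−5000)/14500 = 0.6552; (14500−6000)/14500 = 0.5862; (14500−12000)/14500 = 0.1724; (14500−12500)/14500 = 0.1379.
Σ = 2.310345. Dividing by the full population N = 8 gives P₁ = 0.289.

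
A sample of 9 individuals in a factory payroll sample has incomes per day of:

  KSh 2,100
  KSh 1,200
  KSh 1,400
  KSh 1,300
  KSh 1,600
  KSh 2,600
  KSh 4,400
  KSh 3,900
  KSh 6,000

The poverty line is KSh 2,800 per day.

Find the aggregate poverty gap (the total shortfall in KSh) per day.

KSh 6,600

Below z: KSh 1,200, KSh 1,300, KSh 1,400, KSh 1,600, KSh 2,100, KSh 2,600 (q = 6 of N = 9).
Individual gaps: 2800−1200 = 1600; 2800−1300 = 1500; 2800−1400 = 1400; 2800−1600 = 1200; 2800−2100 = 700; 2800−2600 = 200.
Aggregate gap = KSh 6,600.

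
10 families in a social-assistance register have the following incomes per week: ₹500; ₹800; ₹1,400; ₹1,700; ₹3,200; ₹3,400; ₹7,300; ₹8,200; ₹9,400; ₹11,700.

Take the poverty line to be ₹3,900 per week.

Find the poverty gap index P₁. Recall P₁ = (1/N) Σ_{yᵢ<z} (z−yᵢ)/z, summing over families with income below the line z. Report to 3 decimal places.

0.318

Poor units: ₹500, ₹800, ₹1,400, ₹1,700, ₹3,200, ₹3,400 (q = 6 of N = 10).
Normalized shortfalls: (3900−500)/3900 = 0.8718; (3900−800)/3900 = 0.7949; (3900−1400)/3900 = 0.6410; (3900−1700)/3900 = 0.5641; (3900−3200)/3900 = 0.1795; (3900−3400)/3900 = 0.1282.
Σ = 3.179487. Dividing by the full population N = 10 gives P₁ = 0.318.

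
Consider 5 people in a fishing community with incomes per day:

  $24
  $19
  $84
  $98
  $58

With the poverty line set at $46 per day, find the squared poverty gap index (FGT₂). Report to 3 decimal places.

0.115

Below the line: $19, $24 (q = 2 of N = 5).
Relative gaps: (46−19)/46 = 0.5870; (46−24)/46 = 0.4783.
Squared: 0.3445; 0.2287.
Sum = 0.573251; P₂ = 0.573251 / 5 = 0.115.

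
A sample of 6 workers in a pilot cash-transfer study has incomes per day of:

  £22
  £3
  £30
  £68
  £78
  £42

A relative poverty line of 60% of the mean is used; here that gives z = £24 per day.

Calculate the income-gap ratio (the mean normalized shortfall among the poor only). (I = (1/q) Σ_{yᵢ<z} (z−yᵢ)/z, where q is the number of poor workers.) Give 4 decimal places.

Incomes under z: £3, £22 (q = 2 of N = 6).
Relative gaps: 0.8750, 0.0833; sum = 0.958333.
The income-gap ratio divides by q (the poor only): 0.958333 / 2 = 0.4792.

0.4792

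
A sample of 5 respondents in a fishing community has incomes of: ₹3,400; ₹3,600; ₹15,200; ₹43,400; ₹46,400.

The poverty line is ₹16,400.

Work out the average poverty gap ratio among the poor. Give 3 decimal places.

0.549

Incomes under z: ₹3,400, ₹3,600, ₹15,200 (q = 3 of N = 5).
Relative gaps: 0.7927, 0.7805, 0.0732; sum = 1.646341.
I averages over the q = 3 poor units only: 1.646341 / 3 = 0.549.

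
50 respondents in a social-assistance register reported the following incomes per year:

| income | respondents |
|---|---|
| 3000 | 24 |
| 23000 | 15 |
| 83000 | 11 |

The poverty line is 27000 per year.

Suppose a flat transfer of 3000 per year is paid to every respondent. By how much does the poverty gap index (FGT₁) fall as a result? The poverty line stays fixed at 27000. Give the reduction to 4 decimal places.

Before: below the line — 24×3000, 15×23000; poverty gap index (FGT₁) = 0.471111.
After the 3000 transfer: below the line — 24×6000, 15×26000; poverty gap index (FGT₁) = 0.384444.
Reduction = 0.471111 − 0.384444 = 0.0867.

0.0867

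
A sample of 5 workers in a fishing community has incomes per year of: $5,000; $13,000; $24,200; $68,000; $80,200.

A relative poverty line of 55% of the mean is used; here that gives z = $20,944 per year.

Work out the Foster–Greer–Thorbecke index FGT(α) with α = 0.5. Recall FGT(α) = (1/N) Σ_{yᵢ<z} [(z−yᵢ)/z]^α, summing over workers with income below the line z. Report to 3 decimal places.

Below z: $5,000, $13,000 (q = 2 of N = 5).
Normalized shortfalls: (20944−5000)/20944 = 0.7613; (20944−13000)/20944 = 0.3793.
Raised to α = 0.5: 0.87251; 0.61587.
Sum = 1.488378; FGT(0.5) = 1.488378 / 5 = 0.298.

0.298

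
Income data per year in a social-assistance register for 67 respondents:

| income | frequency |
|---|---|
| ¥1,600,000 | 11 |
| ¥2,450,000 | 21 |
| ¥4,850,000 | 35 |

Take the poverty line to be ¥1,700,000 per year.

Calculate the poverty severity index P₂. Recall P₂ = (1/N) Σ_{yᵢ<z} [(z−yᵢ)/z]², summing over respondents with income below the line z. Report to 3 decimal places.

0.001

Below the line: 11×¥1,600,000 (q = 11 of N = 67).
Normalized shortfalls: (1700000−1600000)/1700000 = 0.0588 (×11).
Squared: 0.0035 (×11).
Sum = 0.038062; P₂ = 0.038062 / 67 = 0.001.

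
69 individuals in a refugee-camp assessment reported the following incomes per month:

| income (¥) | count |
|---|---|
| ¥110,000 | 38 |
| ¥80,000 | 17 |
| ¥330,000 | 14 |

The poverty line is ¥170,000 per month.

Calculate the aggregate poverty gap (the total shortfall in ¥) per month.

Below z: 17×¥80,000, 38×¥110,000 (q = 55 of N = 69).
Individual gaps: 17×(170000−80000) = 1530000; 38×(170000−110000) = 2280000.
Aggregate gap = ¥3,810,000.

¥3,810,000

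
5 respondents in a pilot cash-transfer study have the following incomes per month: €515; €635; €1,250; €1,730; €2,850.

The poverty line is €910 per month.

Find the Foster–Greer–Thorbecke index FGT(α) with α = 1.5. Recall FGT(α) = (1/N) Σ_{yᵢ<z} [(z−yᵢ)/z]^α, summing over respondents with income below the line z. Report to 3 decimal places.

0.090

Below the line: €515, €635 (q = 2 of N = 5).
Normalized shortfalls: (910−515)/910 = 0.4341; (910−635)/910 = 0.3022.
Raised to α = 1.5: 0.28598; 0.16613.
Sum = 0.452104; FGT(1.5) = 0.452104 / 5 = 0.090.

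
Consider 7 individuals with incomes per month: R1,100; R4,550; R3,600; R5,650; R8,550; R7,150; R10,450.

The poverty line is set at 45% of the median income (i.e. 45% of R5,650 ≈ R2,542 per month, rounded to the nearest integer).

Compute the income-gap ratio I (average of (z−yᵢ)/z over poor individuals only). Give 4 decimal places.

Below the line: R1,100 (q = 1 of N = 7).
Relative gaps: 0.5673; sum = 0.567270.
I averages over the q = 1 poor units only: 0.567270 / 1 = 0.5673.

0.5673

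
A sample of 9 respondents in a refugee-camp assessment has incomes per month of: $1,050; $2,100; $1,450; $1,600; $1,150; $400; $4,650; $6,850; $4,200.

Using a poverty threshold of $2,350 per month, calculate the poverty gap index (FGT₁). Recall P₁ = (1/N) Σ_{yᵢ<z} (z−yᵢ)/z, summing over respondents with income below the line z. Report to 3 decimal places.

Poor units: $400, $1,050, $1,150, $1,450, $1,600, $2,100 (q = 6 of N = 9).
Normalized shortfalls: (2350−400)/2350 = 0.8298; (2350−1050)/2350 = 0.5532; (2350−1150)/2350 = 0.5106; (2350−1450)/2350 = 0.3830; (2350−1600)/2350 = 0.3191; (2350−2100)/2350 = 0.1064.
Σ = 2.702128. Dividing by the full population N = 9 gives P₁ = 0.300.

0.300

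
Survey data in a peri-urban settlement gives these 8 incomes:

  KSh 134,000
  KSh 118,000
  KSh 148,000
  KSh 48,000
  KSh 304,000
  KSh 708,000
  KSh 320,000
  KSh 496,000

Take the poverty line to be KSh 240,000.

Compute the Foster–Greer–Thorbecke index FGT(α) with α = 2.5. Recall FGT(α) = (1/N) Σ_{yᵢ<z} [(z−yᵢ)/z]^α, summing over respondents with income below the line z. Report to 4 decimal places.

Incomes under z: KSh 48,000, KSh 118,000, KSh 134,000, KSh 148,000 (q = 4 of N = 8).
Relative gaps: (240000−48000)/240000 = 0.8000; (240000−118000)/240000 = 0.5083; (240000−134000)/240000 = 0.4417; (240000−148000)/240000 = 0.3833.
Raised to α = 2.5: 0.57243; 0.18423; 0.12964; 0.09098.
Sum = 0.977286; FGT(2.5) = 0.977286 / 8 = 0.1222.

0.1222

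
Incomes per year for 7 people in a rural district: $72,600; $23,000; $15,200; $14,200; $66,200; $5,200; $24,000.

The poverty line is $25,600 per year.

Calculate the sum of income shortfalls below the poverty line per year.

Below the line: $5,200, $14,200, $15,200, $23,000, $24,000 (q = 5 of N = 7).
Individual gaps: 25600−5200 = 20400; 25600−14200 = 11400; 25600−15200 = 10400; 25600−23000 = 2600; 25600−24000 = 1600.
Aggregate gap = $46,400.

$46,400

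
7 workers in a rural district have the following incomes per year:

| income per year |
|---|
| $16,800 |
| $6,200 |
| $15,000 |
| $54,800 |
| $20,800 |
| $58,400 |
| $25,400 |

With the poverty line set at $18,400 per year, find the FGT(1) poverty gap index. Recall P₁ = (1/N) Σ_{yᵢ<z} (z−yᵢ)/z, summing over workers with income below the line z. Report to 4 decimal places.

Below the line: $6,200, $15,000, $16,800 (q = 3 of N = 7).
Shortfall ratios: (18400−6200)/18400 = 0.6630; (18400−15000)/18400 = 0.1848; (18400−16800)/18400 = 0.0870.
Sum of shortfalls = 0.934783; P₁ averages over all N: 0.934783 / 7 = 0.1335.

0.1335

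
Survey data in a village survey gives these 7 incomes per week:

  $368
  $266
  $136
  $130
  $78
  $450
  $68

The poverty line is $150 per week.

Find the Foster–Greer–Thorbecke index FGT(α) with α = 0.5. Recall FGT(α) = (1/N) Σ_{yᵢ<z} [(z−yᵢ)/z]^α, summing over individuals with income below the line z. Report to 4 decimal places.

Below the line: $68, $78, $130, $136 (q = 4 of N = 7).
Gap ratios (z−y)/z: (150−68)/150 = 0.5467; (150−78)/150 = 0.4800; (150−130)/150 = 0.1333; (150−136)/150 = 0.0933.
Raised to α = 0.5: 0.73937; 0.69282; 0.36515; 0.30551.
Sum = 2.102843; FGT(0.5) = 2.102843 / 7 = 0.3004.

0.3004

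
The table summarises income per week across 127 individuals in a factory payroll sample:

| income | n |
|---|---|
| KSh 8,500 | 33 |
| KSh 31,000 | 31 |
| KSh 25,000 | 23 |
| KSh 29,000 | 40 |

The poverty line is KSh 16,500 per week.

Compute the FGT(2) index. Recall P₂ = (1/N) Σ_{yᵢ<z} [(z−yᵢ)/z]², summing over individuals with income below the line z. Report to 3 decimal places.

0.061

Incomes under z: 33×KSh 8,500 (q = 33 of N = 127).
Normalized shortfalls: (16500−8500)/16500 = 0.4848 (×33).
Squared: 0.2351 (×33).
Sum = 7.757576; P₂ = 7.757576 / 127 = 0.061.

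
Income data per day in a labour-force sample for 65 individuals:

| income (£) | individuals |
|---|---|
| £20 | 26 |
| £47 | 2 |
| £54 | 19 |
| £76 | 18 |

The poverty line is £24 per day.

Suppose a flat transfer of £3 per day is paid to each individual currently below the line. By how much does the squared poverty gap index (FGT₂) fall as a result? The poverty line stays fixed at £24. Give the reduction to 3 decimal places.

0.010

Before: below the line — 26×£20; squared poverty gap index (FGT₂) = 0.01111.
After the £3 transfer: below the line — 26×£23; squared poverty gap index (FGT₂) = 0.00069.
Reduction = 0.01111 − 0.00069 = 0.010.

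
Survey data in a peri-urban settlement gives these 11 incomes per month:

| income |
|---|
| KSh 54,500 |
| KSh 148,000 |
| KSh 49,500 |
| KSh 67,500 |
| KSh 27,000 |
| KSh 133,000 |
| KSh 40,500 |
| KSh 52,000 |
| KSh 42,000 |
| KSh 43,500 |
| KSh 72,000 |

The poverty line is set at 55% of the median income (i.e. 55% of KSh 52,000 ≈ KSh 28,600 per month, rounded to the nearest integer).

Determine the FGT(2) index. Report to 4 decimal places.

Below z: KSh 27,000 (q = 1 of N = 11).
Gap ratios (z−y)/z: (28600−27000)/28600 = 0.0559.
Squared: 0.0031.
Sum = 0.003130; P₂ = 0.003130 / 11 = 0.0003.

0.0003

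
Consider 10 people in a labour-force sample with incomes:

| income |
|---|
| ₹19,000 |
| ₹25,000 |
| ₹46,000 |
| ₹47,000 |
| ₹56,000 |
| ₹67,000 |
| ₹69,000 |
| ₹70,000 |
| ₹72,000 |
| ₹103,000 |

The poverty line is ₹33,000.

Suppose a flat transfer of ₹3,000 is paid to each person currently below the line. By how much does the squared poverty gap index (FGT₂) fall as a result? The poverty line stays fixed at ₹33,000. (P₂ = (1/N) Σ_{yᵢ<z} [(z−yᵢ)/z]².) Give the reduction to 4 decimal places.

0.0105

Before: below the line — ₹19,000, ₹25,000; squared poverty gap index (FGT₂) = 0.023875.
After the ₹3,000 transfer: below the line — ₹22,000, ₹28,000; squared poverty gap index (FGT₂) = 0.013407.
Reduction = 0.023875 − 0.013407 = 0.0105.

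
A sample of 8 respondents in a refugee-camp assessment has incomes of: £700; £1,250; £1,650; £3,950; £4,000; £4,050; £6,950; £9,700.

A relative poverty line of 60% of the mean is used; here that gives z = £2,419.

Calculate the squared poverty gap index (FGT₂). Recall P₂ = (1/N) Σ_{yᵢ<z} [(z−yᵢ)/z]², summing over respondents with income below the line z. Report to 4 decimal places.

0.1049

Incomes under z: £700, £1,250, £1,650 (q = 3 of N = 8).
Relative gaps: (2419−700)/2419 = 0.7106; (2419−1250)/2419 = 0.4833; (2419−1650)/2419 = 0.3179.
Squared: 0.5050; 0.2335; 0.1011.
Sum = 0.839585; P₂ = 0.839585 / 8 = 0.1049.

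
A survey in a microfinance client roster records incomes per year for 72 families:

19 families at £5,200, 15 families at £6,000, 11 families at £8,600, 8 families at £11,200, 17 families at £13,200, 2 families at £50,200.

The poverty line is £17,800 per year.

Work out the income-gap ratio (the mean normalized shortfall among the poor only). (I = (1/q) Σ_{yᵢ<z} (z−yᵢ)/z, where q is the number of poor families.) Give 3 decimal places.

0.521

Incomes under z: 19×£5,200, 15×£6,000, 11×£8,600, 8×£11,200, 17×£13,200 (q = 70 of N = 72).
Relative gaps: 0.7079 (×19), 0.6629 (×15), 0.5169 (×11), 0.3708 (×8), 0.2584 (×17); sum = 36.438202.
I averages over the q = 70 poor units only: 36.438202 / 70 = 0.521.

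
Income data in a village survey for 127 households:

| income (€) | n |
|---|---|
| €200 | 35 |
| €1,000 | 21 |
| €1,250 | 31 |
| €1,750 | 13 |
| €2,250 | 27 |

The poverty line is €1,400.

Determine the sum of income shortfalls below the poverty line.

€55,050

Incomes under z: 35×€200, 21×€1,000, 31×€1,250 (q = 87 of N = 127).
Individual gaps: 35×(1400−200) = 42000; 21×(1400−1000) = 8400; 31×(1400−1250) = 4650.
Aggregate gap = €55,050.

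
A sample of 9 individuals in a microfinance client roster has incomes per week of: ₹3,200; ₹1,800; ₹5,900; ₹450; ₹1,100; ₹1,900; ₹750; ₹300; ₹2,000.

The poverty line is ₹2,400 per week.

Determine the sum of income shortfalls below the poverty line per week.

₹8,500

Below z: ₹300, ₹450, ₹750, ₹1,100, ₹1,800, ₹1,900, ₹2,000 (q = 7 of N = 9).
Individual gaps: 2400−300 = 2100; 2400−450 = 1950; 2400−750 = 1650; 2400−1100 = 1300; 2400−1800 = 600; 2400−1900 = 500; 2400−2000 = 400.
Aggregate gap = ₹8,500.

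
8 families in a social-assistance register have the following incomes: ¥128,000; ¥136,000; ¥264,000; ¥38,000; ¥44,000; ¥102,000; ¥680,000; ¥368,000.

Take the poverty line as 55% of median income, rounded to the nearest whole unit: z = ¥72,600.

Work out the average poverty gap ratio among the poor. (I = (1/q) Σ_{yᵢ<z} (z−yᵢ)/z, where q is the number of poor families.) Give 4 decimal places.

0.4353

Below the line: ¥38,000, ¥44,000 (q = 2 of N = 8).
Relative gaps: 0.4766, 0.3939; sum = 0.870523.
I averages over the q = 2 poor units only: 0.870523 / 2 = 0.4353.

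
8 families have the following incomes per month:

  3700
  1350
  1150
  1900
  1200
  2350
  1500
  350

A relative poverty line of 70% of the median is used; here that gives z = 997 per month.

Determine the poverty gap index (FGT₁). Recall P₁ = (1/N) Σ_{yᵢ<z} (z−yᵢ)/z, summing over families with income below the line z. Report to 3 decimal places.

Below the line: 350 (q = 1 of N = 8).
Gap ratios (z−y)/z: (997−350)/997 = 0.6489.
Σ = 0.648947. Dividing by the full population N = 8 gives P₁ = 0.081.

0.081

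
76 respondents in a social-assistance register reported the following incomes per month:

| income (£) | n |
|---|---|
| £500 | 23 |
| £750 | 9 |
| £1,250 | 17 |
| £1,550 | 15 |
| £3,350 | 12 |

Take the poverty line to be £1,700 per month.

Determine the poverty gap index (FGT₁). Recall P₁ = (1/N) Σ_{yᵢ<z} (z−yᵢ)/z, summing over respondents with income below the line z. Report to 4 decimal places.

Incomes under z: 23×£500, 9×£750, 17×£1,250, 15×£1,550 (q = 64 of N = 76).
Gap ratios (z−y)/z: (1700−500)/1700 = 0.7059 (×23); (1700−750)/1700 = 0.5588 (×9); (1700−1250)/1700 = 0.2647 (×17); (1700−1550)/1700 = 0.0882 (×15).
Σ = 27.088235. Dividing by the full population N = 76 gives P₁ = 0.3564.

0.3564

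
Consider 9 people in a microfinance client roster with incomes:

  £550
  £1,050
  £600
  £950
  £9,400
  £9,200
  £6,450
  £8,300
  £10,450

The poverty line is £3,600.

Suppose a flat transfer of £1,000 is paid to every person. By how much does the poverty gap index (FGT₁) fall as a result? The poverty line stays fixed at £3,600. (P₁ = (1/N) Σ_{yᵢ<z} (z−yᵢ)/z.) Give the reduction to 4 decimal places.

Before: below the line — £550, £600, £950, £1,050; poverty gap index (FGT₁) = 0.347222.
After the £1,000 transfer: below the line — £1,550, £1,600, £1,950, £2,050; poverty gap index (FGT₁) = 0.223765.
Reduction = 0.347222 − 0.223765 = 0.1235.

0.1235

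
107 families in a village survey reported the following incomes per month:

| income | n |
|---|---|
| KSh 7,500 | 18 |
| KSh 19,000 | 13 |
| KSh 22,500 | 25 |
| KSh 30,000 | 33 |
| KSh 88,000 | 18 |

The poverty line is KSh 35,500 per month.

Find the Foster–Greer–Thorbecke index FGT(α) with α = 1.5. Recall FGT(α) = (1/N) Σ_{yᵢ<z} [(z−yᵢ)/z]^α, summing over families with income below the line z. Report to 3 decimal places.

Below z: 18×KSh 7,500, 13×KSh 19,000, 25×KSh 22,500, 33×KSh 30,000 (q = 89 of N = 107).
Normalized shortfalls: (35500−7500)/35500 = 0.7887 (×18); (35500−19000)/35500 = 0.4648 (×13); (35500−22500)/35500 = 0.3662 (×25); (35500−30000)/35500 = 0.1549 (×33).
Raised to α = 1.5: 0.70048 (×18); 0.31687 (×13); 0.22160 (×25); 0.06098 (×33).
Sum = 24.280376; FGT(1.5) = 24.280376 / 107 = 0.227.

0.227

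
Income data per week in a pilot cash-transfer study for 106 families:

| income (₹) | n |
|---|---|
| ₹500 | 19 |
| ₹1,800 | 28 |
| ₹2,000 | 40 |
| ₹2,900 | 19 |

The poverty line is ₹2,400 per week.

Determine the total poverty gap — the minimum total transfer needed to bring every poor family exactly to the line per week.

₹68,900

Below the line: 19×₹500, 28×₹1,800, 40×₹2,000 (q = 87 of N = 106).
Individual gaps: 19×(2400−500) = 36100; 28×(2400−1800) = 16800; 40×(2400−2000) = 16000.
Aggregate gap = ₹68,900.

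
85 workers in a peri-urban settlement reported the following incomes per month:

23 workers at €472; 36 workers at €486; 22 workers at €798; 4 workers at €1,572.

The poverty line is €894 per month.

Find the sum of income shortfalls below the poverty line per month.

Incomes under z: 23×€472, 36×€486, 22×€798 (q = 81 of N = 85).
Individual gaps: 23×(894−472) = 9706; 36×(894−486) = 14688; 22×(894−798) = 2112.
Aggregate gap = €26,506.

€26,506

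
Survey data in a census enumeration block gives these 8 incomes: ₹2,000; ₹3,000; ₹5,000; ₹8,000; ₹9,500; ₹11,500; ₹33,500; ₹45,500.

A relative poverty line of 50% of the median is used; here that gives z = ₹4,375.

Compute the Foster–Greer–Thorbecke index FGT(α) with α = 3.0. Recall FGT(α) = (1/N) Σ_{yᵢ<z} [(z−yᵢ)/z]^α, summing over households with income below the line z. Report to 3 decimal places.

Poor units: ₹2,000, ₹3,000 (q = 2 of N = 8).
Gap ratios (z−y)/z: (4375−2000)/4375 = 0.5429; (4375−3000)/4375 = 0.3143.
Raised to α = 3.0: 0.15998; 0.03104.
Sum = 0.191020; FGT(3.0) = 0.191020 / 8 = 0.024.

0.024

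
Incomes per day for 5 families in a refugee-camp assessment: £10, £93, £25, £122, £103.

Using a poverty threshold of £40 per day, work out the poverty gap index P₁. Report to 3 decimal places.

Incomes under z: £10, £25 (q = 2 of N = 5).
Shortfall ratios: (40−10)/40 = 0.7500; (40−25)/40 = 0.3750.
Sum of shortfalls = 1.125000; P₁ averages over all N: 1.125000 / 5 = 0.225.

0.225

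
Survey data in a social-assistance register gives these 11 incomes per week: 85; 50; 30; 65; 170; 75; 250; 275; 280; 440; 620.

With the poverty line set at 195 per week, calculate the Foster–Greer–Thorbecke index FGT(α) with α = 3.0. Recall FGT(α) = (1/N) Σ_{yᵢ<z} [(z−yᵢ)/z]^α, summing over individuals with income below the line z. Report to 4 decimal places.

0.1571

Below the line: 30, 50, 65, 75, 85, 170 (q = 6 of N = 11).
Normalized shortfalls: (195−30)/195 = 0.8462; (195−50)/195 = 0.7436; (195−65)/195 = 0.6667; (195−75)/195 = 0.6154; (195−85)/195 = 0.5641; (195−170)/195 = 0.1282.
Raised to α = 3.0: 0.60583; 0.41115; 0.29630; 0.23305; 0.17950; 0.00211.
Sum = 1.727929; FGT(3.0) = 1.727929 / 11 = 0.1571.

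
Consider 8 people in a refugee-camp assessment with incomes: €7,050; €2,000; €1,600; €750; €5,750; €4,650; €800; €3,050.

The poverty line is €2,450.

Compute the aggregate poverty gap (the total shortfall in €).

Poor units: €750, €800, €1,600, €2,000 (q = 4 of N = 8).
Individual gaps: 2450−750 = 1700; 2450−800 = 1650; 2450−1600 = 850; 2450−2000 = 450.
Aggregate gap = €4,650.

€4,650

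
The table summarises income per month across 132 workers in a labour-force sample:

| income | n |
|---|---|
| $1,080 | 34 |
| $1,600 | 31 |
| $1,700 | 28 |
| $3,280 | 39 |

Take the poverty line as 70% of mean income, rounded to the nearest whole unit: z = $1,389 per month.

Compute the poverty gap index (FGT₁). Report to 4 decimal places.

0.0573

Poor units: 34×$1,080 (q = 34 of N = 132).
Relative gaps: (1389−1080)/1389 = 0.2225 (×34).
Sum of shortfalls = 7.563715; P₁ averages over all N: 7.563715 / 132 = 0.0573.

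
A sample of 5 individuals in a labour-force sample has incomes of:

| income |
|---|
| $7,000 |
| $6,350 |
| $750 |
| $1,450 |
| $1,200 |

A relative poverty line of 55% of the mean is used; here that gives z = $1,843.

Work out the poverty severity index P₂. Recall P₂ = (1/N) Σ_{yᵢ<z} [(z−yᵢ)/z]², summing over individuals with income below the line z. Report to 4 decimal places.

Incomes under z: $750, $1,200, $1,450 (q = 3 of N = 5).
Relative gaps: (1843−750)/1843 = 0.5931; (1843−1200)/1843 = 0.3489; (1843−1450)/1843 = 0.2132.
Squared: 0.3517; 0.1217; 0.0455.
Sum = 0.518908; P₂ = 0.518908 / 5 = 0.1038.

0.1038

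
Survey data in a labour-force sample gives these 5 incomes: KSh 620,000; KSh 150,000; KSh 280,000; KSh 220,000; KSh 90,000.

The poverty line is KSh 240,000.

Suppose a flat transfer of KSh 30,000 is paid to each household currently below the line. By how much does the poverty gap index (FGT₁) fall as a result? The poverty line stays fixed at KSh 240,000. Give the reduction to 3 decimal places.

0.067

Before: below the line — KSh 90,000, KSh 150,000, KSh 220,000; poverty gap index (FGT₁) = 0.21667.
After the KSh 30,000 transfer: below the line — KSh 120,000, KSh 180,000; poverty gap index (FGT₁) = 0.15000.
Reduction = 0.21667 − 0.15000 = 0.067.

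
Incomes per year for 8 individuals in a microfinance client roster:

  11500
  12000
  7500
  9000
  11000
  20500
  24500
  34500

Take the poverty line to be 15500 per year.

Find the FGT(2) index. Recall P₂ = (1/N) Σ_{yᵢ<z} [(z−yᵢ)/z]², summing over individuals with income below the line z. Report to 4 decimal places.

Below z: 7500, 9000, 11000, 11500, 12000 (q = 5 of N = 8).
Shortfall ratios: (15500−7500)/15500 = 0.5161; (15500−9000)/15500 = 0.4194; (15500−11000)/15500 = 0.2903; (15500−11500)/15500 = 0.2581; (15500−12000)/15500 = 0.2258.
Squared: 0.2664; 0.1759; 0.0843; 0.0666; 0.0510.
Sum = 0.644121; P₂ = 0.644121 / 8 = 0.0805.

0.0805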